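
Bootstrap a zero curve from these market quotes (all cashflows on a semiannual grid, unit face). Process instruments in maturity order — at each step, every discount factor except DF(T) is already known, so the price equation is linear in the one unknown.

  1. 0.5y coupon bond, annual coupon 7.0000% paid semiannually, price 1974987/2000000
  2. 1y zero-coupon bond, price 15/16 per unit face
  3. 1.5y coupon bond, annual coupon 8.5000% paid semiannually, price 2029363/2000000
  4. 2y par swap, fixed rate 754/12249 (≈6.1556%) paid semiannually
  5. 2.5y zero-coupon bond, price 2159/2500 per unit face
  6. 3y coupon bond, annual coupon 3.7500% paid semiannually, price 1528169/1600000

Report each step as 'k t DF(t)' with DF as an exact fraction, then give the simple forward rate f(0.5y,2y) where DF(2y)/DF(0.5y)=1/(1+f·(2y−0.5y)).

step 1 [0.5y] bond c/2=7/200: DF=(1974987/2000000 − 7/200·(0))/(1+7/200) = 9541/10000 ≈ 0.954100
step 2 [1y] zero: DF = P = 15/16 ≈ 0.937500
step 3 [1.5y] bond c/2=17/400: DF=(2029363/2000000 − 17/400·(0.954100+0.937500))/(1+17/400) = 4481/5000 ≈ 0.896200
step 4 [2y] swap r/2=377/12249: DF=(1 − 377/12249·(0.954100+0.937500+0.896200))/(1+377/12249) = 8869/10000 ≈ 0.886900
step 5 [2.5y] zero: DF = P = 2159/2500 ≈ 0.863600
step 6 [3y] bond c/2=3/160: DF=(1528169/1600000 − 3/160·(0.954100+0.937500+0.896200+0.886900+0.863600))/(1+3/160) = 427/500 ≈ 0.854000

1 1/2 9541/10000
2 1 15/16
3 3/2 4481/5000
4 2 8869/10000
5 5/2 2159/2500
6 3 427/500
f(0.5y,2y) = ((9541/10000)/(8869/10000) − 1)/(3/2) = 64/1267 ≈ 5.0513%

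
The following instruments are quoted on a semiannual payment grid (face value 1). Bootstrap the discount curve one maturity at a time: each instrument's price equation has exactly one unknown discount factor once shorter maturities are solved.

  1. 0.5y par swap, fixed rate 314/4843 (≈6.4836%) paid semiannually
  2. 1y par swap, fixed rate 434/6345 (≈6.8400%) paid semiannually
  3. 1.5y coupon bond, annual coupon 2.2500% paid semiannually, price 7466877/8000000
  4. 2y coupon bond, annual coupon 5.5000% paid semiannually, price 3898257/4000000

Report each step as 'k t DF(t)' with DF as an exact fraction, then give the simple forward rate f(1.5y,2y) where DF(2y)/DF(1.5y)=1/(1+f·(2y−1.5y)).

1 1/2 4843/5000
2 1 9349/10000
3 3/2 4509/5000
4 2 4367/5000
f(1.5y,2y) = ((4509/5000)/(4367/5000) − 1)/(1/2) = 284/4367 ≈ 6.5033%

step 1 [0.5y] swap r/2=157/4843: DF=(1 − 157/4843·(0))/(1+157/4843) = 4843/5000 ≈ 0.968600
step 2 [1y] swap r/2=217/6345: DF=(1 − 217/6345·(0.968600))/(1+217/6345) = 9349/10000 ≈ 0.934900
step 3 [1.5y] bond c/2=9/800: DF=(7466877/8000000 − 9/800·(0.968600+0.934900))/(1+9/800) = 4509/5000 ≈ 0.901800
step 4 [2y] bond c/2=11/400: DF=(3898257/4000000 − 11/400·(0.968600+0.934900+0.901800))/(1+11/400) = 4367/5000 ≈ 0.873400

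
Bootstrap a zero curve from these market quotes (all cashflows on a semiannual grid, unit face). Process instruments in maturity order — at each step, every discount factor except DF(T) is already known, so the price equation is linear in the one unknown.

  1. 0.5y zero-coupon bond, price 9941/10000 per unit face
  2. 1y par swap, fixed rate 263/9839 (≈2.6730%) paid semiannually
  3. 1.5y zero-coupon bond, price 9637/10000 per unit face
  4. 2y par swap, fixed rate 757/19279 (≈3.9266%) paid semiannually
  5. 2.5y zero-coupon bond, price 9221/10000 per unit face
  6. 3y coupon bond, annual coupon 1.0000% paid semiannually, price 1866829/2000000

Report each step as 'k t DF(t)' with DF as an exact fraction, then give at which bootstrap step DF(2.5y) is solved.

step 1 [0.5y] zero: DF = P = 9941/10000 ≈ 0.994100
step 2 [1y] swap r/2=263/19678: DF=(1 − 263/19678·(0.994100))/(1+263/19678) = 9737/10000 ≈ 0.973700
step 3 [1.5y] zero: DF = P = 9637/10000 ≈ 0.963700
step 4 [2y] swap r/2=757/38558: DF=(1 − 757/38558·(0.994100+0.973700+0.963700))/(1+757/38558) = 9243/10000 ≈ 0.924300
step 5 [2.5y] zero: DF = P = 9221/10000 ≈ 0.922100
step 6 [3y] bond c/2=1/200: DF=(1866829/2000000 − 1/200·(0.994100+0.973700+0.963700+0.924300+0.922100))/(1+1/200) = 181/200 ≈ 0.905000

1 1/2 9941/10000
2 1 9737/10000
3 3/2 9637/10000
4 2 9243/10000
5 5/2 9221/10000
6 3 181/200
DF(2.5y) is solved at step 5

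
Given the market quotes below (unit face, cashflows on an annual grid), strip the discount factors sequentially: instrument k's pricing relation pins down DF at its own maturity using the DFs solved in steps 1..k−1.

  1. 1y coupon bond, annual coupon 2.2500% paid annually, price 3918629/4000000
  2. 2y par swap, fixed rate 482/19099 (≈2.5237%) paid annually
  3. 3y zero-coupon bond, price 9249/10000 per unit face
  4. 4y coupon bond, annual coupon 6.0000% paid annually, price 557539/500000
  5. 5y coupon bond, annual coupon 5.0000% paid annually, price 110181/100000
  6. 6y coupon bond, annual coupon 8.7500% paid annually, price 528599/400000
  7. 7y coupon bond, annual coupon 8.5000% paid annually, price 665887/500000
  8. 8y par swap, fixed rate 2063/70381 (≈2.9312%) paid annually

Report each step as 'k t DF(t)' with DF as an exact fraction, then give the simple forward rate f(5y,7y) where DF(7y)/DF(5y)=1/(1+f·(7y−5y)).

1 1 9581/10000
2 2 4759/5000
3 3 9249/10000
4 4 1783/2000
5 5 8719/10000
6 6 2113/2500
7 7 801/1000
8 8 7937/10000
f(5y,7y) = ((8719/10000)/(801/1000) − 1)/(2) = 709/16020 ≈ 4.4257%

step 1 [1y] bond c/1=9/400: DF=(3918629/4000000 − 9/400·(0))/(1+9/400) = 9581/10000 ≈ 0.958100
step 2 [2y] swap r/1=482/19099: DF=(1 − 482/19099·(0.958100))/(1+482/19099) = 4759/5000 ≈ 0.951800
step 3 [3y] zero: DF = P = 9249/10000 ≈ 0.924900
step 4 [4y] bond c/1=3/50: DF=(557539/500000 − 3/50·(0.958100+0.951800+0.924900))/(1+3/50) = 1783/2000 ≈ 0.891500
step 5 [5y] bond c/1=1/20: DF=(110181/100000 − 1/20·(0.958100+0.951800+0.924900+0.891500))/(1+1/20) = 8719/10000 ≈ 0.871900
step 6 [6y] bond c/1=7/80: DF=(528599/400000 − 7/80·(0.958100+0.951800+0.924900+0.891500+0.871900))/(1+7/80) = 2113/2500 ≈ 0.845200
step 7 [7y] bond c/1=17/200: DF=(665887/500000 − 17/200·(0.958100+0.951800+0.924900+0.891500+0.871900+0.845200))/(1+17/200) = 801/1000 ≈ 0.801000
step 8 [8y] swap r/1=2063/70381: DF=(1 − 2063/70381·(0.958100+0.951800+0.924900+0.891500+0.871900+0.845200+0.801000))/(1+2063/70381) = 7937/10000 ≈ 0.793700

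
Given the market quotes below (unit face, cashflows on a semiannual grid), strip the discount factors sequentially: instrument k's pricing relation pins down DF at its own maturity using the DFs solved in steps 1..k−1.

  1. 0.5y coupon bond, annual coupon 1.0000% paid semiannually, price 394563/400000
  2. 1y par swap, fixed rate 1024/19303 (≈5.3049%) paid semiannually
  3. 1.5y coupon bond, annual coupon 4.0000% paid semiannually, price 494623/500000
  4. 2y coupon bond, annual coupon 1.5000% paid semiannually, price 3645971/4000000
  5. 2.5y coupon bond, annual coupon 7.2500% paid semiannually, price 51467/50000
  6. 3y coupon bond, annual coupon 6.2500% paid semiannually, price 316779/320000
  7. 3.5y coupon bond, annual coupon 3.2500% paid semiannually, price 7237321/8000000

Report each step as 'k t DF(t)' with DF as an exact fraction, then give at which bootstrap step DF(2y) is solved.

1 1/2 1963/2000
2 1 593/625
3 3/2 233/250
4 2 4417/5000
5 5/2 8623/10000
6 3 8203/10000
7 7/2 4017/5000
DF(2y) is solved at step 4

step 1 [0.5y] bond c/2=1/200: DF=(394563/400000 − 1/200·(0))/(1+1/200) = 1963/2000 ≈ 0.981500
step 2 [1y] swap r/2=512/19303: DF=(1 − 512/19303·(0.981500))/(1+512/19303) = 593/625 ≈ 0.948800
step 3 [1.5y] bond c/2=1/50: DF=(494623/500000 − 1/50·(0.981500+0.948800))/(1+1/50) = 233/250 ≈ 0.932000
step 4 [2y] bond c/2=3/400: DF=(3645971/4000000 − 3/400·(0.981500+0.948800+0.932000))/(1+3/400) = 4417/5000 ≈ 0.883400
step 5 [2.5y] bond c/2=29/800: DF=(51467/50000 − 29/800·(0.981500+0.948800+0.932000+0.883400))/(1+29/800) = 8623/10000 ≈ 0.862300
step 6 [3y] bond c/2=1/32: DF=(316779/320000 − 1/32·(0.981500+0.948800+0.932000+0.883400+0.862300))/(1+1/32) = 8203/10000 ≈ 0.820300
step 7 [3.5y] bond c/2=13/800: DF=(7237321/8000000 − 13/800·(0.981500+0.948800+0.932000+0.883400+0.862300+0.820300))/(1+13/800) = 4017/5000 ≈ 0.803400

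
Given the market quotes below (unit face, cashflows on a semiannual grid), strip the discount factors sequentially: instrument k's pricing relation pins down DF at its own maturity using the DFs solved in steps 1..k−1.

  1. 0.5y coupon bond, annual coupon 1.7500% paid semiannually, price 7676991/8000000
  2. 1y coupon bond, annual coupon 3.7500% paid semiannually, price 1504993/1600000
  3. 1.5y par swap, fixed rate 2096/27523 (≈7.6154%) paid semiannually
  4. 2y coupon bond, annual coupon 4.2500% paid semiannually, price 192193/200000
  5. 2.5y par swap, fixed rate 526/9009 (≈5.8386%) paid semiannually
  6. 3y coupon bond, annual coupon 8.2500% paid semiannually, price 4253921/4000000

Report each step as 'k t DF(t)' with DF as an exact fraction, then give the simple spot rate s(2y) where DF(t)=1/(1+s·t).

step 1 [0.5y] bond c/2=7/800: DF=(7676991/8000000 − 7/800·(0))/(1+7/800) = 9513/10000 ≈ 0.951300
step 2 [1y] bond c/2=3/160: DF=(1504993/1600000 − 3/160·(0.951300))/(1+3/160) = 4529/5000 ≈ 0.905800
step 3 [1.5y] swap r/2=1048/27523: DF=(1 − 1048/27523·(0.951300+0.905800))/(1+1048/27523) = 1119/1250 ≈ 0.895200
step 4 [2y] bond c/2=17/800: DF=(192193/200000 − 17/800·(0.951300+0.905800+0.895200))/(1+17/800) = 8837/10000 ≈ 0.883700
step 5 [2.5y] swap r/2=263/9009: DF=(1 − 263/9009·(0.951300+0.905800+0.895200+0.883700))/(1+263/9009) = 1737/2000 ≈ 0.868500
step 6 [3y] bond c/2=33/800: DF=(4253921/4000000 − 33/800·(0.951300+0.905800+0.895200+0.883700+0.868500))/(1+33/800) = 8429/10000 ≈ 0.842900

1 1/2 9513/10000
2 1 4529/5000
3 3/2 1119/1250
4 2 8837/10000
5 5/2 1737/2000
6 3 8429/10000
s(2y) = (1/(8837/10000) − 1)/(2) = 1163/17674 ≈ 6.5803%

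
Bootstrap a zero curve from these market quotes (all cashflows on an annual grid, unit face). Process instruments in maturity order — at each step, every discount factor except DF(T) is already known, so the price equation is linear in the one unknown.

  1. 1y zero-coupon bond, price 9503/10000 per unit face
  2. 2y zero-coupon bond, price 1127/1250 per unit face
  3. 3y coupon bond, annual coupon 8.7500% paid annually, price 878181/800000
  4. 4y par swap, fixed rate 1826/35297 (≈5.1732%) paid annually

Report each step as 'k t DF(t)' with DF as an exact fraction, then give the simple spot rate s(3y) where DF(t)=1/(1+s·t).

1 1 9503/10000
2 2 1127/1250
3 3 2151/2500
4 4 4087/5000
s(3y) = (1/(2151/2500) − 1)/(3) = 349/6453 ≈ 5.4083%

step 1 [1y] zero: DF = P = 9503/10000 ≈ 0.950300
step 2 [2y] zero: DF = P = 1127/1250 ≈ 0.901600
step 3 [3y] bond c/1=7/80: DF=(878181/800000 − 7/80·(0.950300+0.901600))/(1+7/80) = 2151/2500 ≈ 0.860400
step 4 [4y] swap r/1=1826/35297: DF=(1 − 1826/35297·(0.950300+0.901600+0.860400))/(1+1826/35297) = 4087/5000 ≈ 0.817400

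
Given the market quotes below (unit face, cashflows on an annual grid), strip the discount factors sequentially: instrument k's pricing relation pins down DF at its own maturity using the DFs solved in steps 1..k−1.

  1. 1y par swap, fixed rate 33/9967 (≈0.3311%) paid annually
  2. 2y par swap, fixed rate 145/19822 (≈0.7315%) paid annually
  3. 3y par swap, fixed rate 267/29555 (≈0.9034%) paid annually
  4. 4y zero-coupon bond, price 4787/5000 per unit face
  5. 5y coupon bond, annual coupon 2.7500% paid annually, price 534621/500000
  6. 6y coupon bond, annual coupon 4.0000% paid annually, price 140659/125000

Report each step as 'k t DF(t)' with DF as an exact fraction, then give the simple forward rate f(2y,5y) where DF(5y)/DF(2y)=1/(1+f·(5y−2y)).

step 1 [1y] swap r/1=33/9967: DF=(1 − 33/9967·(0))/(1+33/9967) = 9967/10000 ≈ 0.996700
step 2 [2y] swap r/1=145/19822: DF=(1 − 145/19822·(0.996700))/(1+145/19822) = 1971/2000 ≈ 0.985500
step 3 [3y] swap r/1=267/29555: DF=(1 − 267/29555·(0.996700+0.985500))/(1+267/29555) = 9733/10000 ≈ 0.973300
step 4 [4y] zero: DF = P = 4787/5000 ≈ 0.957400
step 5 [5y] bond c/1=11/400: DF=(534621/500000 − 11/400·(0.996700+0.985500+0.973300+0.957400))/(1+11/400) = 9359/10000 ≈ 0.935900
step 6 [6y] bond c/1=1/25: DF=(140659/125000 − 1/25·(0.996700+0.985500+0.973300+0.957400+0.935900))/(1+1/25) = 1791/2000 ≈ 0.895500

1 1 9967/10000
2 2 1971/2000
3 3 9733/10000
4 4 4787/5000
5 5 9359/10000
6 6 1791/2000
f(2y,5y) = ((1971/2000)/(9359/10000) − 1)/(3) = 496/28077 ≈ 1.7666%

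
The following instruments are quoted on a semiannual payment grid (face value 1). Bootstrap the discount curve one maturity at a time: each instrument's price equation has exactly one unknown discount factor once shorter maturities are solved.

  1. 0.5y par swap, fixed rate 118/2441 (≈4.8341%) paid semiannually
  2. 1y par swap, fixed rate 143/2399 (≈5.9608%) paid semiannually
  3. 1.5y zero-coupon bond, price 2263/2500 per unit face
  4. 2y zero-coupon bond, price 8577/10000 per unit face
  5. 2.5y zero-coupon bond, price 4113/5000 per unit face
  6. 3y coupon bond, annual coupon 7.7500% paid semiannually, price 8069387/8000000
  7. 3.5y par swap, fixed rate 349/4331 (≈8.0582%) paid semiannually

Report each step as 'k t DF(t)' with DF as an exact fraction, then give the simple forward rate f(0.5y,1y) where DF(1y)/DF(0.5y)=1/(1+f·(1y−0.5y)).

1 1/2 2441/2500
2 1 2357/2500
3 3/2 2263/2500
4 2 8577/10000
5 5/2 4113/5000
6 3 803/1000
7 7/2 7557/10000
f(0.5y,1y) = ((2441/2500)/(2357/2500) − 1)/(1/2) = 168/2357 ≈ 7.1277%

step 1 [0.5y] swap r/2=59/2441: DF=(1 − 59/2441·(0))/(1+59/2441) = 2441/2500 ≈ 0.976400
step 2 [1y] swap r/2=143/4798: DF=(1 − 143/4798·(0.976400))/(1+143/4798) = 2357/2500 ≈ 0.942800
step 3 [1.5y] zero: DF = P = 2263/2500 ≈ 0.905200
step 4 [2y] zero: DF = P = 8577/10000 ≈ 0.857700
step 5 [2.5y] zero: DF = P = 4113/5000 ≈ 0.822600
step 6 [3y] bond c/2=31/800: DF=(8069387/8000000 − 31/800·(0.976400+0.942800+0.905200+0.857700+0.822600))/(1+31/800) = 803/1000 ≈ 0.803000
step 7 [3.5y] swap r/2=349/8662: DF=(1 − 349/8662·(0.976400+0.942800+0.905200+0.857700+0.822600+0.803000))/(1+349/8662) = 7557/10000 ≈ 0.755700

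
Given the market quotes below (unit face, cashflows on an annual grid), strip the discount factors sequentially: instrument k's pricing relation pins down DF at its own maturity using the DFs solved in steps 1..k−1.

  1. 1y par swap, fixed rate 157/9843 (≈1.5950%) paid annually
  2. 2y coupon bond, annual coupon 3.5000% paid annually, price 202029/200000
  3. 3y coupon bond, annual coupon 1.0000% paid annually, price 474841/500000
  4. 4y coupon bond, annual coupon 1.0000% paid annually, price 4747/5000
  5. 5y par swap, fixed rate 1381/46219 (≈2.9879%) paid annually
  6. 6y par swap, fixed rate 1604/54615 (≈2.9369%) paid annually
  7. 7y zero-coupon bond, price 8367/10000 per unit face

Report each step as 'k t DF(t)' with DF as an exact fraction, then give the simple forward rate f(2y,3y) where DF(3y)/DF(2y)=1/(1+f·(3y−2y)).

1 1 9843/10000
2 2 9427/10000
3 3 2303/2500
4 4 4559/5000
5 5 8619/10000
6 6 2099/2500
7 7 8367/10000
f(2y,3y) = ((9427/10000)/(2303/2500) − 1)/(1) = 215/9212 ≈ 2.3339%

step 1 [1y] swap r/1=157/9843: DF=(1 − 157/9843·(0))/(1+157/9843) = 9843/10000 ≈ 0.984300
step 2 [2y] bond c/1=7/200: DF=(202029/200000 − 7/200·(0.984300))/(1+7/200) = 9427/10000 ≈ 0.942700
step 3 [3y] bond c/1=1/100: DF=(474841/500000 − 1/100·(0.984300+0.942700))/(1+1/100) = 2303/2500 ≈ 0.921200
step 4 [4y] bond c/1=1/100: DF=(4747/5000 − 1/100·(0.984300+0.942700+0.921200))/(1+1/100) = 4559/5000 ≈ 0.911800
step 5 [5y] swap r/1=1381/46219: DF=(1 − 1381/46219·(0.984300+0.942700+0.921200+0.911800))/(1+1381/46219) = 8619/10000 ≈ 0.861900
step 6 [6y] swap r/1=1604/54615: DF=(1 − 1604/54615·(0.984300+0.942700+0.921200+0.911800+0.861900))/(1+1604/54615) = 2099/2500 ≈ 0.839600
step 7 [7y] zero: DF = P = 8367/10000 ≈ 0.836700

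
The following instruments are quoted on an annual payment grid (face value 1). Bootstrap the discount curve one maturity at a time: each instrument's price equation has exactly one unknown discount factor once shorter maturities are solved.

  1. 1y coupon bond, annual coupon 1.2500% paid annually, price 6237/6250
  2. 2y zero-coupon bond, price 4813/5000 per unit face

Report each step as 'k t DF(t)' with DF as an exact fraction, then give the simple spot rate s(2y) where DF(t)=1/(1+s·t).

step 1 [1y] bond c/1=1/80: DF=(6237/6250 − 1/80·(0))/(1+1/80) = 616/625 ≈ 0.985600
step 2 [2y] zero: DF = P = 4813/5000 ≈ 0.962600

1 1 616/625
2 2 4813/5000
s(2y) = (1/(4813/5000) − 1)/(2) = 187/9626 ≈ 1.9427%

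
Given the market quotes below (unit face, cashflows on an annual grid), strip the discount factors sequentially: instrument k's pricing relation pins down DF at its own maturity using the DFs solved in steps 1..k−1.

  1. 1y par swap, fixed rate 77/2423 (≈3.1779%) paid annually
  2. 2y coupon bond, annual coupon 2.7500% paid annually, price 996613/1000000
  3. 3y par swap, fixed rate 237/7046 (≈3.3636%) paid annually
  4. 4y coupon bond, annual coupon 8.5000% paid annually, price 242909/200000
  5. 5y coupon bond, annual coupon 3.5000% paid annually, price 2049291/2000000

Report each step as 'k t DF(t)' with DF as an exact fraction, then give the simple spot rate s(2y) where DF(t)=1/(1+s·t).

step 1 [1y] swap r/1=77/2423: DF=(1 − 77/2423·(0))/(1+77/2423) = 2423/2500 ≈ 0.969200
step 2 [2y] bond c/1=11/400: DF=(996613/1000000 − 11/400·(0.969200))/(1+11/400) = 118/125 ≈ 0.944000
step 3 [3y] swap r/1=237/7046: DF=(1 − 237/7046·(0.969200+0.944000))/(1+237/7046) = 2263/2500 ≈ 0.905200
step 4 [4y] bond c/1=17/200: DF=(242909/200000 − 17/200·(0.969200+0.944000+0.905200))/(1+17/200) = 4493/5000 ≈ 0.898600
step 5 [5y] bond c/1=7/200: DF=(2049291/2000000 − 7/200·(0.969200+0.944000+0.905200+0.898600))/(1+7/200) = 8643/10000 ≈ 0.864300

1 1 2423/2500
2 2 118/125
3 3 2263/2500
4 4 4493/5000
5 5 8643/10000
s(2y) = (1/(118/125) − 1)/(2) = 7/236 ≈ 2.9661%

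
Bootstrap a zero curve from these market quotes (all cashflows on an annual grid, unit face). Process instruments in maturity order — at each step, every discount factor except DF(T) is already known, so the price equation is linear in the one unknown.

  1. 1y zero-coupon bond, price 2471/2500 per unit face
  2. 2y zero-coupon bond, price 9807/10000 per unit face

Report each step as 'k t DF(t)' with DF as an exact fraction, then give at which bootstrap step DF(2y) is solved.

1 1 2471/2500
2 2 9807/10000
DF(2y) is solved at step 2

step 1 [1y] zero: DF = P = 2471/2500 ≈ 0.988400
step 2 [2y] zero: DF = P = 9807/10000 ≈ 0.980700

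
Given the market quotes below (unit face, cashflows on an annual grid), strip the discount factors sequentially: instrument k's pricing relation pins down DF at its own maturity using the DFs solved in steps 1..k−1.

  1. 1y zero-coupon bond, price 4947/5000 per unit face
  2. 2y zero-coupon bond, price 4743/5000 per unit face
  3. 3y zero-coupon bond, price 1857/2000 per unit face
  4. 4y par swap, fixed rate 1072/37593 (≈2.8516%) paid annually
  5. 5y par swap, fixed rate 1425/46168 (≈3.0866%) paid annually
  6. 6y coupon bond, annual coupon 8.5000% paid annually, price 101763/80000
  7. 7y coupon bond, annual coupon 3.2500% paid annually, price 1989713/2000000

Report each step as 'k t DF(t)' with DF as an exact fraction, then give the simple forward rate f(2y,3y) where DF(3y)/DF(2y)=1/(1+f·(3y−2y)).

1 1 4947/5000
2 2 4743/5000
3 3 1857/2000
4 4 558/625
5 5 343/400
6 6 8107/10000
7 7 7927/10000
f(2y,3y) = ((4743/5000)/(1857/2000) − 1)/(1) = 67/3095 ≈ 2.1648%

step 1 [1y] zero: DF = P = 4947/5000 ≈ 0.989400
step 2 [2y] zero: DF = P = 4743/5000 ≈ 0.948600
step 3 [3y] zero: DF = P = 1857/2000 ≈ 0.928500
step 4 [4y] swap r/1=1072/37593: DF=(1 − 1072/37593·(0.989400+0.948600+0.928500))/(1+1072/37593) = 558/625 ≈ 0.892800
step 5 [5y] swap r/1=1425/46168: DF=(1 − 1425/46168·(0.989400+0.948600+0.928500+0.892800))/(1+1425/46168) = 343/400 ≈ 0.857500
step 6 [6y] bond c/1=17/200: DF=(101763/80000 − 17/200·(0.989400+0.948600+0.928500+0.892800+0.857500))/(1+17/200) = 8107/10000 ≈ 0.810700
step 7 [7y] bond c/1=13/400: DF=(1989713/2000000 − 13/400·(0.989400+0.948600+0.928500+0.892800+0.857500+0.810700))/(1+13/400) = 7927/10000 ≈ 0.792700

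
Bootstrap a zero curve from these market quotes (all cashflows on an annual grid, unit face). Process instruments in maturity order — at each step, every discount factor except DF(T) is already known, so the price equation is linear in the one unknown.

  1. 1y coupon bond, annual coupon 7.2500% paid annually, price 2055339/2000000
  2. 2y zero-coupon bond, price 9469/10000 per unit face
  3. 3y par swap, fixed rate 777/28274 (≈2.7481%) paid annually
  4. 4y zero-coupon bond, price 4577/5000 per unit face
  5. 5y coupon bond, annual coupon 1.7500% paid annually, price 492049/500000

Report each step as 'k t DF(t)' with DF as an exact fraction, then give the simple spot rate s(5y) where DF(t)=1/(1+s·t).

step 1 [1y] bond c/1=29/400: DF=(2055339/2000000 − 29/400·(0))/(1+29/400) = 4791/5000 ≈ 0.958200
step 2 [2y] zero: DF = P = 9469/10000 ≈ 0.946900
step 3 [3y] swap r/1=777/28274: DF=(1 − 777/28274·(0.958200+0.946900))/(1+777/28274) = 9223/10000 ≈ 0.922300
step 4 [4y] zero: DF = P = 4577/5000 ≈ 0.915400
step 5 [5y] bond c/1=7/400: DF=(492049/500000 − 7/400·(0.958200+0.946900+0.922300+0.915400))/(1+7/400) = 2257/2500 ≈ 0.902800

1 1 4791/5000
2 2 9469/10000
3 3 9223/10000
4 4 4577/5000
5 5 2257/2500
s(5y) = (1/(2257/2500) − 1)/(5) = 243/11285 ≈ 2.1533%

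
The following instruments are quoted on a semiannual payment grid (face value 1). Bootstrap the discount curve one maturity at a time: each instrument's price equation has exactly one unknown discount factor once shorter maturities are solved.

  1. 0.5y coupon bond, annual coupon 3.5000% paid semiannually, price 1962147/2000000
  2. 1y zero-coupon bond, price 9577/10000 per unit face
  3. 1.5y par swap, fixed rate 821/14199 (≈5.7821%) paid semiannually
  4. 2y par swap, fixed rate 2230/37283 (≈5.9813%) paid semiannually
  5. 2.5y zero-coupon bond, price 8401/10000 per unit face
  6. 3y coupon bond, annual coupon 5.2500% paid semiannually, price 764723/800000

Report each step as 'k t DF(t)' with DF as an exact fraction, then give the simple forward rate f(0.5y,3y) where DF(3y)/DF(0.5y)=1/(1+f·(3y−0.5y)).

1 1/2 4821/5000
2 1 9577/10000
3 3/2 9179/10000
4 2 1777/2000
5 5/2 8401/10000
6 3 4073/5000
f(0.5y,3y) = ((4821/5000)/(4073/5000) − 1)/(5/2) = 1496/20365 ≈ 7.3459%

step 1 [0.5y] bond c/2=7/400: DF=(1962147/2000000 − 7/400·(0))/(1+7/400) = 4821/5000 ≈ 0.964200
step 2 [1y] zero: DF = P = 9577/10000 ≈ 0.957700
step 3 [1.5y] swap r/2=821/28398: DF=(1 − 821/28398·(0.964200+0.957700))/(1+821/28398) = 9179/10000 ≈ 0.917900
step 4 [2y] swap r/2=1115/37283: DF=(1 − 1115/37283·(0.964200+0.957700+0.917900))/(1+1115/37283) = 1777/2000 ≈ 0.888500
step 5 [2.5y] zero: DF = P = 8401/10000 ≈ 0.840100
step 6 [3y] bond c/2=21/800: DF=(764723/800000 − 21/800·(0.964200+0.957700+0.917900+0.888500+0.840100))/(1+21/800) = 4073/5000 ≈ 0.814600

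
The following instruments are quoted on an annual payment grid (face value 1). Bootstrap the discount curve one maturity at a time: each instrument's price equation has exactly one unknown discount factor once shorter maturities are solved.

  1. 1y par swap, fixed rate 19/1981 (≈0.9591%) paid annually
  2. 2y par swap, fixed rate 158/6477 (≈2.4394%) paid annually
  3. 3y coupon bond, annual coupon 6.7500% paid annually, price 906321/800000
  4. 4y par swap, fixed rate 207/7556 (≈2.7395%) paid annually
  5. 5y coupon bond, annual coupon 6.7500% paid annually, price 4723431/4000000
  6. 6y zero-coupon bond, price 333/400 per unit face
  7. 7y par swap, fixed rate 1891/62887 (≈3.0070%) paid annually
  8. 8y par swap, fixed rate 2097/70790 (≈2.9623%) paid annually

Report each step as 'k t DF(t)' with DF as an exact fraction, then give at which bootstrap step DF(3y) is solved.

step 1 [1y] swap r/1=19/1981: DF=(1 − 19/1981·(0))/(1+19/1981) = 1981/2000 ≈ 0.990500
step 2 [2y] swap r/1=158/6477: DF=(1 − 158/6477·(0.990500))/(1+158/6477) = 4763/5000 ≈ 0.952600
step 3 [3y] bond c/1=27/400: DF=(906321/800000 − 27/400·(0.990500+0.952600))/(1+27/400) = 1173/1250 ≈ 0.938400
step 4 [4y] swap r/1=207/7556: DF=(1 − 207/7556·(0.990500+0.952600+0.938400))/(1+207/7556) = 1793/2000 ≈ 0.896500
step 5 [5y] bond c/1=27/400: DF=(4723431/4000000 − 27/400·(0.990500+0.952600+0.938400+0.896500))/(1+27/400) = 8673/10000 ≈ 0.867300
step 6 [6y] zero: DF = P = 333/400 ≈ 0.832500
step 7 [7y] swap r/1=1891/62887: DF=(1 − 1891/62887·(0.990500+0.952600+0.938400+0.896500+0.867300+0.832500))/(1+1891/62887) = 8109/10000 ≈ 0.810900
step 8 [8y] swap r/1=2097/70790: DF=(1 − 2097/70790·(0.990500+0.952600+0.938400+0.896500+0.867300+0.832500+0.810900))/(1+2097/70790) = 7903/10000 ≈ 0.790300

1 1 1981/2000
2 2 4763/5000
3 3 1173/1250
4 4 1793/2000
5 5 8673/10000
6 6 333/400
7 7 8109/10000
8 8 7903/10000
DF(3y) is solved at step 3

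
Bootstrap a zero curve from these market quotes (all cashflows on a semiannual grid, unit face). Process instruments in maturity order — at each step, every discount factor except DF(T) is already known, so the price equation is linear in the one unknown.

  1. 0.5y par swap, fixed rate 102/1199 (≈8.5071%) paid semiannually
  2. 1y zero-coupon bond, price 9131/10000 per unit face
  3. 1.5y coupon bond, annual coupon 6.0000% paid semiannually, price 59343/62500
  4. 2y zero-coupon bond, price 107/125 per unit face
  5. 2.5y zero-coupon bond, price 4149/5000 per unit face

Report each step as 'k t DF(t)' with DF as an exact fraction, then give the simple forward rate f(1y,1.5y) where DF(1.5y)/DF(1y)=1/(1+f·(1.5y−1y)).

step 1 [0.5y] swap r/2=51/1199: DF=(1 − 51/1199·(0))/(1+51/1199) = 1199/1250 ≈ 0.959200
step 2 [1y] zero: DF = P = 9131/10000 ≈ 0.913100
step 3 [1.5y] bond c/2=3/100: DF=(59343/62500 − 3/100·(0.959200+0.913100))/(1+3/100) = 8673/10000 ≈ 0.867300
step 4 [2y] zero: DF = P = 107/125 ≈ 0.856000
step 5 [2.5y] zero: DF = P = 4149/5000 ≈ 0.829800

1 1/2 1199/1250
2 1 9131/10000
3 3/2 8673/10000
4 2 107/125
5 5/2 4149/5000
f(1y,1.5y) = ((9131/10000)/(8673/10000) − 1)/(1/2) = 916/8673 ≈ 10.5615%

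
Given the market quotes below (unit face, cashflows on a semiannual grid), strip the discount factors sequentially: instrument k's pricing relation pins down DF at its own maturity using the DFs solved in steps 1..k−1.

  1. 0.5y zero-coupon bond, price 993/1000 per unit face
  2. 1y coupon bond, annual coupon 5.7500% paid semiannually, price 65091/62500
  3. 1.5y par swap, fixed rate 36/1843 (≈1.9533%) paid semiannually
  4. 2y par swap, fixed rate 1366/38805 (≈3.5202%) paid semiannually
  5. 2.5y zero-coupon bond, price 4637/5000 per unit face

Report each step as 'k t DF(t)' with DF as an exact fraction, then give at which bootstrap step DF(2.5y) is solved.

step 1 [0.5y] zero: DF = P = 993/1000 ≈ 0.993000
step 2 [1y] bond c/2=23/800: DF=(65091/62500 − 23/800·(0.993000))/(1+23/800) = 4923/5000 ≈ 0.984600
step 3 [1.5y] swap r/2=18/1843: DF=(1 − 18/1843·(0.993000+0.984600))/(1+18/1843) = 607/625 ≈ 0.971200
step 4 [2y] swap r/2=683/38805: DF=(1 − 683/38805·(0.993000+0.984600+0.971200))/(1+683/38805) = 9317/10000 ≈ 0.931700
step 5 [2.5y] zero: DF = P = 4637/5000 ≈ 0.927400

1 1/2 993/1000
2 1 4923/5000
3 3/2 607/625
4 2 9317/10000
5 5/2 4637/5000
DF(2.5y) is solved at step 5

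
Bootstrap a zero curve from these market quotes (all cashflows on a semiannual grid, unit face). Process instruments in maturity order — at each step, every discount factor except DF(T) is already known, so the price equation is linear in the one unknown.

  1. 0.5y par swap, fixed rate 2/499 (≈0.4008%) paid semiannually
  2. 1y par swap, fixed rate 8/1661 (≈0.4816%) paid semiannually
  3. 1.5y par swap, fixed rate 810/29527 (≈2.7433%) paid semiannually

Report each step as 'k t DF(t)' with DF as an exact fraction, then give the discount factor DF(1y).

1 1/2 499/500
2 1 622/625
3 3/2 1919/2000
DF(1y) = 622/625 ≈ 0.995200

step 1 [0.5y] swap r/2=1/499: DF=(1 − 1/499·(0))/(1+1/499) = 499/500 ≈ 0.998000
step 2 [1y] swap r/2=4/1661: DF=(1 − 4/1661·(0.998000))/(1+4/1661) = 622/625 ≈ 0.995200
step 3 [1.5y] swap r/2=405/29527: DF=(1 − 405/29527·(0.998000+0.995200))/(1+405/29527) = 1919/2000 ≈ 0.959500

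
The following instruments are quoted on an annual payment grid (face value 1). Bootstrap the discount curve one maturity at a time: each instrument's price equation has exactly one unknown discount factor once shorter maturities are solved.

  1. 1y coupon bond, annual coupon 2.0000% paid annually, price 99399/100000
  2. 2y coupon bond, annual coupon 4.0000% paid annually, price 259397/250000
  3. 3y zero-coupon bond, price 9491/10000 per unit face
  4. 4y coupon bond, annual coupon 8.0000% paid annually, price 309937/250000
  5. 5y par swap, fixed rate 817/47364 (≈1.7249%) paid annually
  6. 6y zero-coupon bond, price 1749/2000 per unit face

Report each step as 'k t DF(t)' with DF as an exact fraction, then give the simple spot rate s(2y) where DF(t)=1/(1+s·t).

1 1 1949/2000
2 2 4801/5000
3 3 9491/10000
4 4 9343/10000
5 5 9183/10000
6 6 1749/2000
s(2y) = (1/(4801/5000) − 1)/(2) = 199/9602 ≈ 2.0725%

step 1 [1y] bond c/1=1/50: DF=(99399/100000 − 1/50·(0))/(1+1/50) = 1949/2000 ≈ 0.974500
step 2 [2y] bond c/1=1/25: DF=(259397/250000 − 1/25·(0.974500))/(1+1/25) = 4801/5000 ≈ 0.960200
step 3 [3y] zero: DF = P = 9491/10000 ≈ 0.949100
step 4 [4y] bond c/1=2/25: DF=(309937/250000 − 2/25·(0.974500+0.960200+0.949100))/(1+2/25) = 9343/10000 ≈ 0.934300
step 5 [5y] swap r/1=817/47364: DF=(1 − 817/47364·(0.974500+0.960200+0.949100+0.934300))/(1+817/47364) = 9183/10000 ≈ 0.918300
step 6 [6y] zero: DF = P = 1749/2000 ≈ 0.874500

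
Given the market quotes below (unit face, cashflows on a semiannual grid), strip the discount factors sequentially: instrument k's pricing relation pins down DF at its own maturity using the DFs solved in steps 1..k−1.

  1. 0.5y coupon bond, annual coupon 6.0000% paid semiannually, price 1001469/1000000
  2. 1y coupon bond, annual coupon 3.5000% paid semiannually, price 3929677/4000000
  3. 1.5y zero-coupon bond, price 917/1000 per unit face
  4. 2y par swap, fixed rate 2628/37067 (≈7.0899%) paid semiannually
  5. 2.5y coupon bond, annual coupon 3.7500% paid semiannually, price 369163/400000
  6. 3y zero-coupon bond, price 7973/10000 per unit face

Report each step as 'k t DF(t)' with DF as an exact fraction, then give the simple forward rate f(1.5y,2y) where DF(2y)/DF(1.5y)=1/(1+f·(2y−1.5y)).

1 1/2 9723/10000
2 1 593/625
3 3/2 917/1000
4 2 4343/5000
5 5/2 8377/10000
6 3 7973/10000
f(1.5y,2y) = ((917/1000)/(4343/5000) − 1)/(1/2) = 484/4343 ≈ 11.1444%

step 1 [0.5y] bond c/2=3/100: DF=(1001469/1000000 − 3/100·(0))/(1+3/100) = 9723/10000 ≈ 0.972300
step 2 [1y] bond c/2=7/400: DF=(3929677/4000000 − 7/400·(0.972300))/(1+7/400) = 593/625 ≈ 0.948800
step 3 [1.5y] zero: DF = P = 917/1000 ≈ 0.917000
step 4 [2y] swap r/2=1314/37067: DF=(1 − 1314/37067·(0.972300+0.948800+0.917000))/(1+1314/37067) = 4343/5000 ≈ 0.868600
step 5 [2.5y] bond c/2=3/160: DF=(369163/400000 − 3/160·(0.972300+0.948800+0.917000+0.868600))/(1+3/160) = 8377/10000 ≈ 0.837700
step 6 [3y] zero: DF = P = 7973/10000 ≈ 0.797300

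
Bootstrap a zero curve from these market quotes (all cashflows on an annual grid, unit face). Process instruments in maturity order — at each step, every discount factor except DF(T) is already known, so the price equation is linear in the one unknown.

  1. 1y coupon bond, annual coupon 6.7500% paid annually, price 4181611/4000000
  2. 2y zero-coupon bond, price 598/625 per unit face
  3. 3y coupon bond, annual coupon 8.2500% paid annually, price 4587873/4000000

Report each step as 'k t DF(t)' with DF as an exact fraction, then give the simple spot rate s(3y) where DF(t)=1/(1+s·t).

1 1 9793/10000
2 2 598/625
3 3 114/125
s(3y) = (1/(114/125) − 1)/(3) = 11/342 ≈ 3.2164%

step 1 [1y] bond c/1=27/400: DF=(4181611/4000000 − 27/400·(0))/(1+27/400) = 9793/10000 ≈ 0.979300
step 2 [2y] zero: DF = P = 598/625 ≈ 0.956800
step 3 [3y] bond c/1=33/400: DF=(4587873/4000000 − 33/400·(0.979300+0.956800))/(1+33/400) = 114/125 ≈ 0.912000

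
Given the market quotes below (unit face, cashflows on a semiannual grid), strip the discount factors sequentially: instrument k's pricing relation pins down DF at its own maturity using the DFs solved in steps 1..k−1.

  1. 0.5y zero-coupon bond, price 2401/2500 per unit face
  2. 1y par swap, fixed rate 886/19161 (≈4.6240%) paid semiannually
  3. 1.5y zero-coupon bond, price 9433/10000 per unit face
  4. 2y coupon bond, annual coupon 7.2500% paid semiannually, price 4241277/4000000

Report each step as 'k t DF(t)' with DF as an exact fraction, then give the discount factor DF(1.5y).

step 1 [0.5y] zero: DF = P = 2401/2500 ≈ 0.960400
step 2 [1y] swap r/2=443/19161: DF=(1 − 443/19161·(0.960400))/(1+443/19161) = 9557/10000 ≈ 0.955700
step 3 [1.5y] zero: DF = P = 9433/10000 ≈ 0.943300
step 4 [2y] bond c/2=29/800: DF=(4241277/4000000 − 29/800·(0.960400+0.955700+0.943300))/(1+29/800) = 577/625 ≈ 0.923200

1 1/2 2401/2500
2 1 9557/10000
3 3/2 9433/10000
4 2 577/625
DF(1.5y) = 9433/10000 ≈ 0.943300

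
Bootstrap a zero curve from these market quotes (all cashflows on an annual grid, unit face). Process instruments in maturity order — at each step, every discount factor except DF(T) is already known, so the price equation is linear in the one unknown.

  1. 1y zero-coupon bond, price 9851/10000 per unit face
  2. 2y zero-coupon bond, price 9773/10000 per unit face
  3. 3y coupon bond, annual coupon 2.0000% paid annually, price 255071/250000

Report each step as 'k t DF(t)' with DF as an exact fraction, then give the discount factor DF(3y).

step 1 [1y] zero: DF = P = 9851/10000 ≈ 0.985100
step 2 [2y] zero: DF = P = 9773/10000 ≈ 0.977300
step 3 [3y] bond c/1=1/50: DF=(255071/250000 − 1/50·(0.985100+0.977300))/(1+1/50) = 4809/5000 ≈ 0.961800

1 1 9851/10000
2 2 9773/10000
3 3 4809/5000
DF(3y) = 4809/5000 ≈ 0.961800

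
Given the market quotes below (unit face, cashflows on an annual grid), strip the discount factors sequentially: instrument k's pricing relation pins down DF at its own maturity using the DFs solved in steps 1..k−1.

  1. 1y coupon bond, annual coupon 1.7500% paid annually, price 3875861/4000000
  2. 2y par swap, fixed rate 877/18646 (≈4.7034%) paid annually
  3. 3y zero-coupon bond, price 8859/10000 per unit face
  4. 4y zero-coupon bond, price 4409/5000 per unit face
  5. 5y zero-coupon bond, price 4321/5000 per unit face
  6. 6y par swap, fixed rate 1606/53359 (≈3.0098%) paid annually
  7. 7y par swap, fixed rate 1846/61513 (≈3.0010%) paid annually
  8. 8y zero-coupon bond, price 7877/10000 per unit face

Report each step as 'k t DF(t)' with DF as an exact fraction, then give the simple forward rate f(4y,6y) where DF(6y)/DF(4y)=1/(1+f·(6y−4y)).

step 1 [1y] bond c/1=7/400: DF=(3875861/4000000 − 7/400·(0))/(1+7/400) = 9523/10000 ≈ 0.952300
step 2 [2y] swap r/1=877/18646: DF=(1 − 877/18646·(0.952300))/(1+877/18646) = 9123/10000 ≈ 0.912300
step 3 [3y] zero: DF = P = 8859/10000 ≈ 0.885900
step 4 [4y] zero: DF = P = 4409/5000 ≈ 0.881800
step 5 [5y] zero: DF = P = 4321/5000 ≈ 0.864200
step 6 [6y] swap r/1=1606/53359: DF=(1 − 1606/53359·(0.952300+0.912300+0.885900+0.881800+0.864200))/(1+1606/53359) = 4197/5000 ≈ 0.839400
step 7 [7y] swap r/1=1846/61513: DF=(1 − 1846/61513·(0.952300+0.912300+0.885900+0.881800+0.864200+0.839400))/(1+1846/61513) = 4077/5000 ≈ 0.815400
step 8 [8y] zero: DF = P = 7877/10000 ≈ 0.787700

1 1 9523/10000
2 2 9123/10000
3 3 8859/10000
4 4 4409/5000
5 5 4321/5000
6 6 4197/5000
7 7 4077/5000
8 8 7877/10000
f(4y,6y) = ((4409/5000)/(4197/5000) − 1)/(2) = 106/4197 ≈ 2.5256%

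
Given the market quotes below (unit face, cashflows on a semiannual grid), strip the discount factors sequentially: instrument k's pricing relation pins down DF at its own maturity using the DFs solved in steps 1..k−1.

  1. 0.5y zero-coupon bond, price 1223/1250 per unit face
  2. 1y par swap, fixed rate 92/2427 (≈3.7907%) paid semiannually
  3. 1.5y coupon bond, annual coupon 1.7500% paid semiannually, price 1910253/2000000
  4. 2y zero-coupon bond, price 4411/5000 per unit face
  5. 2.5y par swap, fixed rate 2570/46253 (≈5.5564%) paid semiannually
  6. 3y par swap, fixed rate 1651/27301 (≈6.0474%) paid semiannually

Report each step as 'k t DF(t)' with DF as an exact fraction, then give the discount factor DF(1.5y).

1 1/2 1223/1250
2 1 602/625
3 3/2 93/100
4 2 4411/5000
5 5/2 1743/2000
6 3 8349/10000
DF(1.5y) = 93/100 ≈ 0.930000

step 1 [0.5y] zero: DF = P = 1223/1250 ≈ 0.978400
step 2 [1y] swap r/2=46/2427: DF=(1 − 46/2427·(0.978400))/(1+46/2427) = 602/625 ≈ 0.963200
step 3 [1.5y] bond c/2=7/800: DF=(1910253/2000000 − 7/800·(0.978400+0.963200))/(1+7/800) = 93/100 ≈ 0.930000
step 4 [2y] zero: DF = P = 4411/5000 ≈ 0.882200
step 5 [2.5y] swap r/2=1285/46253: DF=(1 − 1285/46253·(0.978400+0.963200+0.930000+0.882200))/(1+1285/46253) = 1743/2000 ≈ 0.871500
step 6 [3y] swap r/2=1651/54602: DF=(1 − 1651/54602·(0.978400+0.963200+0.930000+0.882200+0.871500))/(1+1651/54602) = 8349/10000 ≈ 0.834900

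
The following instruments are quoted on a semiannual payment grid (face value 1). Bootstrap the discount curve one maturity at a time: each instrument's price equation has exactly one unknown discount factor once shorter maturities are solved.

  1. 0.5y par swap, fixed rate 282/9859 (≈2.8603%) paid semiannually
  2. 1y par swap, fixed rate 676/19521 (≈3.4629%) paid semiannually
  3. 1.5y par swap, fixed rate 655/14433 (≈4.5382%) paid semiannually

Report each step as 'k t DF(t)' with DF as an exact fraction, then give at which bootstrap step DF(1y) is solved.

1 1/2 9859/10000
2 1 4831/5000
3 3/2 1869/2000
DF(1y) is solved at step 2

step 1 [0.5y] swap r/2=141/9859: DF=(1 − 141/9859·(0))/(1+141/9859) = 9859/10000 ≈ 0.985900
step 2 [1y] swap r/2=338/19521: DF=(1 − 338/19521·(0.985900))/(1+338/19521) = 4831/5000 ≈ 0.966200
step 3 [1.5y] swap r/2=655/28866: DF=(1 − 655/28866·(0.985900+0.966200))/(1+655/28866) = 1869/2000 ≈ 0.934500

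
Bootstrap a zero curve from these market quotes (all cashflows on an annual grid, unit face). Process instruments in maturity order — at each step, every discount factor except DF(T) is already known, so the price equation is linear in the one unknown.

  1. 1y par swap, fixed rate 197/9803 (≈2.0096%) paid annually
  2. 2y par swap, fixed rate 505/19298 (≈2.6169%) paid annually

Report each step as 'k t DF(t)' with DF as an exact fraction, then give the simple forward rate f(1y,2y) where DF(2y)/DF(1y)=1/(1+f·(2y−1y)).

1 1 9803/10000
2 2 1899/2000
f(1y,2y) = ((9803/10000)/(1899/2000) − 1)/(1) = 308/9495 ≈ 3.2438%

step 1 [1y] swap r/1=197/9803: DF=(1 − 197/9803·(0))/(1+197/9803) = 9803/10000 ≈ 0.980300
step 2 [2y] swap r/1=505/19298: DF=(1 − 505/19298·(0.980300))/(1+505/19298) = 1899/2000 ≈ 0.949500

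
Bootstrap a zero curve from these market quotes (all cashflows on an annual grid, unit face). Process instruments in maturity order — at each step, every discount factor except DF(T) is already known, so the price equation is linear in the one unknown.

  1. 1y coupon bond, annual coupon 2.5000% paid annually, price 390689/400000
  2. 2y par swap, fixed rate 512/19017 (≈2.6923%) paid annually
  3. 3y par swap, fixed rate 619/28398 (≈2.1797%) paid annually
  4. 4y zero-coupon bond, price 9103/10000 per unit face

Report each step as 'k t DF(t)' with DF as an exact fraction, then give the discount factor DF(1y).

step 1 [1y] bond c/1=1/40: DF=(390689/400000 − 1/40·(0))/(1+1/40) = 9529/10000 ≈ 0.952900
step 2 [2y] swap r/1=512/19017: DF=(1 − 512/19017·(0.952900))/(1+512/19017) = 593/625 ≈ 0.948800
step 3 [3y] swap r/1=619/28398: DF=(1 − 619/28398·(0.952900+0.948800))/(1+619/28398) = 9381/10000 ≈ 0.938100
step 4 [4y] zero: DF = P = 9103/10000 ≈ 0.910300

1 1 9529/10000
2 2 593/625
3 3 9381/10000
4 4 9103/10000
DF(1y) = 9529/10000 ≈ 0.952900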